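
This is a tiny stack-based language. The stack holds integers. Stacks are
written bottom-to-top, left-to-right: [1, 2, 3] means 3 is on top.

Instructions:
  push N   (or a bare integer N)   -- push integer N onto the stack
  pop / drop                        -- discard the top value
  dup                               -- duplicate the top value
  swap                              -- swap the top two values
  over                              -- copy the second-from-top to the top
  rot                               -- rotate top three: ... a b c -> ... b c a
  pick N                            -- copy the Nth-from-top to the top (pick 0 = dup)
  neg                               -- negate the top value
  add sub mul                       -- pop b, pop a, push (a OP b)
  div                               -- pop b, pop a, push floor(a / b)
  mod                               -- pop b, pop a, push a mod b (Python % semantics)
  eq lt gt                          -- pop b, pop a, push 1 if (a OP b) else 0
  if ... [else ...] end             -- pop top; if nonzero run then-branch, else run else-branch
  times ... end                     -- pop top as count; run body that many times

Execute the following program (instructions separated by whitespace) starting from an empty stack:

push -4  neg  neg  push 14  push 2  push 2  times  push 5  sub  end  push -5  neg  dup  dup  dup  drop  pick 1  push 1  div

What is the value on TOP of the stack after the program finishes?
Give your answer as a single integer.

After 'push -4': [-4]
After 'neg': [4]
After 'neg': [-4]
After 'push 14': [-4, 14]
After 'push 2': [-4, 14, 2]
After 'push 2': [-4, 14, 2, 2]
After 'times': [-4, 14, 2]
After 'push 5': [-4, 14, 2, 5]
After 'sub': [-4, 14, -3]
After 'push 5': [-4, 14, -3, 5]
After 'sub': [-4, 14, -8]
After 'push -5': [-4, 14, -8, -5]
After 'neg': [-4, 14, -8, 5]
After 'dup': [-4, 14, -8, 5, 5]
After 'dup': [-4, 14, -8, 5, 5, 5]
After 'dup': [-4, 14, -8, 5, 5, 5, 5]
After 'drop': [-4, 14, -8, 5, 5, 5]
After 'pick 1': [-4, 14, -8, 5, 5, 5, 5]
After 'push 1': [-4, 14, -8, 5, 5, 5, 5, 1]
After 'div': [-4, 14, -8, 5, 5, 5, 5]

Answer: 5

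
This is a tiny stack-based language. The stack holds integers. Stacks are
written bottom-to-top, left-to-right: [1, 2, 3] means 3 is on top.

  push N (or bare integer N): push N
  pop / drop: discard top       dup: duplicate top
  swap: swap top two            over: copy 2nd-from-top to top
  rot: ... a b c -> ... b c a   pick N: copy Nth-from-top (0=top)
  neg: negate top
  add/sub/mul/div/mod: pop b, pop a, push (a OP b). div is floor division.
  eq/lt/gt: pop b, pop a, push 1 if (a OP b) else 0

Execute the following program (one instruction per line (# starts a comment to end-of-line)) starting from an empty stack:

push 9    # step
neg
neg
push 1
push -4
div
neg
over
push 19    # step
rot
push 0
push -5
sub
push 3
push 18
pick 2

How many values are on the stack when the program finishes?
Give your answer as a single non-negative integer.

Answer: 8

Derivation:
After 'push 9': stack = [9] (depth 1)
After 'neg': stack = [-9] (depth 1)
After 'neg': stack = [9] (depth 1)
After 'push 1': stack = [9, 1] (depth 2)
After 'push -4': stack = [9, 1, -4] (depth 3)
After 'div': stack = [9, -1] (depth 2)
After 'neg': stack = [9, 1] (depth 2)
After 'over': stack = [9, 1, 9] (depth 3)
After 'push 19': stack = [9, 1, 9, 19] (depth 4)
After 'rot': stack = [9, 9, 19, 1] (depth 4)
After 'push 0': stack = [9, 9, 19, 1, 0] (depth 5)
After 'push -5': stack = [9, 9, 19, 1, 0, -5] (depth 6)
After 'sub': stack = [9, 9, 19, 1, 5] (depth 5)
After 'push 3': stack = [9, 9, 19, 1, 5, 3] (depth 6)
After 'push 18': stack = [9, 9, 19, 1, 5, 3, 18] (depth 7)
After 'pick 2': stack = [9, 9, 19, 1, 5, 3, 18, 5] (depth 8)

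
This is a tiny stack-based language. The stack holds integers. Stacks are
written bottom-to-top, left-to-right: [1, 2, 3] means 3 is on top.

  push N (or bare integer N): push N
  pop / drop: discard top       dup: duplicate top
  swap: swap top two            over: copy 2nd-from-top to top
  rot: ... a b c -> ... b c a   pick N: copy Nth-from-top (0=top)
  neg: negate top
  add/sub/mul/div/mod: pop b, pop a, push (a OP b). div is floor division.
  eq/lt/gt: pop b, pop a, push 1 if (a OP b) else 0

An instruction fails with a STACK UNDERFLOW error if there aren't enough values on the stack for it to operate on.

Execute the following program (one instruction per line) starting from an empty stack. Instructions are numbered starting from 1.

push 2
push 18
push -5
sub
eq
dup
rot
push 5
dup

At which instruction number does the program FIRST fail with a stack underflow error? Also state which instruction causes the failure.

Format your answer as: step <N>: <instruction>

Step 1 ('push 2'): stack = [2], depth = 1
Step 2 ('push 18'): stack = [2, 18], depth = 2
Step 3 ('push -5'): stack = [2, 18, -5], depth = 3
Step 4 ('sub'): stack = [2, 23], depth = 2
Step 5 ('eq'): stack = [0], depth = 1
Step 6 ('dup'): stack = [0, 0], depth = 2
Step 7 ('rot'): needs 3 value(s) but depth is 2 — STACK UNDERFLOW

Answer: step 7: rot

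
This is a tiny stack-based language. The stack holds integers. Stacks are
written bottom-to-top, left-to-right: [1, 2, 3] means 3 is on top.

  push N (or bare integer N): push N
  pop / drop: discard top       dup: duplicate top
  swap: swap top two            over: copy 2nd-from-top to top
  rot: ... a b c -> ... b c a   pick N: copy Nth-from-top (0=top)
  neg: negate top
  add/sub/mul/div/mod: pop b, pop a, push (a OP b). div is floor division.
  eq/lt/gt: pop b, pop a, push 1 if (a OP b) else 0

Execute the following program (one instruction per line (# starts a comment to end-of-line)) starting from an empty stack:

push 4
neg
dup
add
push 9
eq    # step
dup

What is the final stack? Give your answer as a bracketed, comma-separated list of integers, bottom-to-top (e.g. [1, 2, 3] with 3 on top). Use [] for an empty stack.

Answer: [0, 0]

Derivation:
After 'push 4': [4]
After 'neg': [-4]
After 'dup': [-4, -4]
After 'add': [-8]
After 'push 9': [-8, 9]
After 'eq': [0]
After 'dup': [0, 0]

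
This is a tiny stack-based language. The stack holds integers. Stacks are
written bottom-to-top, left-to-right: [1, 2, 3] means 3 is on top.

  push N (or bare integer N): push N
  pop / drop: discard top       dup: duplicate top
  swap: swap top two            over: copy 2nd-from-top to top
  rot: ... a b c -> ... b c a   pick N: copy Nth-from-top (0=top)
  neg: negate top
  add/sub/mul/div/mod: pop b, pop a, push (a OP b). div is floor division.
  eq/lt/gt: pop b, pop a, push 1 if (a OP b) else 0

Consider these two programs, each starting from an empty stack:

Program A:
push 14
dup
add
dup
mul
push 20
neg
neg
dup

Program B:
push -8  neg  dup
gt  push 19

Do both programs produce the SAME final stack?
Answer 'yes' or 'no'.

Program A trace:
  After 'push 14': [14]
  After 'dup': [14, 14]
  After 'add': [28]
  After 'dup': [28, 28]
  After 'mul': [784]
  After 'push 20': [784, 20]
  After 'neg': [784, -20]
  After 'neg': [784, 20]
  After 'dup': [784, 20, 20]
Program A final stack: [784, 20, 20]

Program B trace:
  After 'push -8': [-8]
  After 'neg': [8]
  After 'dup': [8, 8]
  After 'gt': [0]
  After 'push 19': [0, 19]
Program B final stack: [0, 19]
Same: no

Answer: no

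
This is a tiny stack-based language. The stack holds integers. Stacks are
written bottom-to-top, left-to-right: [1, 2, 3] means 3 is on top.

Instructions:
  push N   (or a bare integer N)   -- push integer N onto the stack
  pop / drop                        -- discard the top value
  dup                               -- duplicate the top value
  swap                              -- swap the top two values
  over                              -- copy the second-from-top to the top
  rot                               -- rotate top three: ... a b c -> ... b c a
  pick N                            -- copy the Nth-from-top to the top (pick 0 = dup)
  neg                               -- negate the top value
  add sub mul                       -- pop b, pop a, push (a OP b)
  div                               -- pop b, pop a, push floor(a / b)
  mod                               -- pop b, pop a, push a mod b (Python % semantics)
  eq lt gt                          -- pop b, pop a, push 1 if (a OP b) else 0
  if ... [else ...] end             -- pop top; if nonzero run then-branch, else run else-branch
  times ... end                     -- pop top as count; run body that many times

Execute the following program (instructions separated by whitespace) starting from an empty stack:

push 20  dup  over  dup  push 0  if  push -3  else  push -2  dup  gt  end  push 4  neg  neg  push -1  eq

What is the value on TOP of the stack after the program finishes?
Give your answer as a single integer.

After 'push 20': [20]
After 'dup': [20, 20]
After 'over': [20, 20, 20]
After 'dup': [20, 20, 20, 20]
After 'push 0': [20, 20, 20, 20, 0]
After 'if': [20, 20, 20, 20]
After 'push -2': [20, 20, 20, 20, -2]
After 'dup': [20, 20, 20, 20, -2, -2]
After 'gt': [20, 20, 20, 20, 0]
After 'push 4': [20, 20, 20, 20, 0, 4]
After 'neg': [20, 20, 20, 20, 0, -4]
After 'neg': [20, 20, 20, 20, 0, 4]
After 'push -1': [20, 20, 20, 20, 0, 4, -1]
After 'eq': [20, 20, 20, 20, 0, 0]

Answer: 0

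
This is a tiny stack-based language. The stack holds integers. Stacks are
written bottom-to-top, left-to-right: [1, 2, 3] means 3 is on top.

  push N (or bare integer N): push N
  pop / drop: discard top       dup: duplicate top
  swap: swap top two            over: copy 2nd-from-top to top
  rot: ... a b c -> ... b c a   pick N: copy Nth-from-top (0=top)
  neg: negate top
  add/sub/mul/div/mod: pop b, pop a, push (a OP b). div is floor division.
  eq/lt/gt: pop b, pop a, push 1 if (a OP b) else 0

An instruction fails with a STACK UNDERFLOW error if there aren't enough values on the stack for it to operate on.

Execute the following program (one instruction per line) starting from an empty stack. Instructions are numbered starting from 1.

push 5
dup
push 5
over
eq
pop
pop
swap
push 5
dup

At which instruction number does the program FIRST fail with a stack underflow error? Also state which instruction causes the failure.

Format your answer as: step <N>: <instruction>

Answer: step 8: swap

Derivation:
Step 1 ('push 5'): stack = [5], depth = 1
Step 2 ('dup'): stack = [5, 5], depth = 2
Step 3 ('push 5'): stack = [5, 5, 5], depth = 3
Step 4 ('over'): stack = [5, 5, 5, 5], depth = 4
Step 5 ('eq'): stack = [5, 5, 1], depth = 3
Step 6 ('pop'): stack = [5, 5], depth = 2
Step 7 ('pop'): stack = [5], depth = 1
Step 8 ('swap'): needs 2 value(s) but depth is 1 — STACK UNDERFLOW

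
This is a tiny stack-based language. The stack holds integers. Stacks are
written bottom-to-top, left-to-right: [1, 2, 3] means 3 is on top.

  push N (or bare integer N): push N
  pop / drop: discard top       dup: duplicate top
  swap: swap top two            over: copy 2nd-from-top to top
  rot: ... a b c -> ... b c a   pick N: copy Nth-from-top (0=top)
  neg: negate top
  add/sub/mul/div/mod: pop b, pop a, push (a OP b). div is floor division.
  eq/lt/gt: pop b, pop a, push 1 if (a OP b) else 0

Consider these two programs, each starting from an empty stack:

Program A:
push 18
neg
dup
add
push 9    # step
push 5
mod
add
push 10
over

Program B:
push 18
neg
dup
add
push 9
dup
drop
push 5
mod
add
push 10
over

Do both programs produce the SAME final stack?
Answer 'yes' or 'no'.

Program A trace:
  After 'push 18': [18]
  After 'neg': [-18]
  After 'dup': [-18, -18]
  After 'add': [-36]
  After 'push 9': [-36, 9]
  After 'push 5': [-36, 9, 5]
  After 'mod': [-36, 4]
  After 'add': [-32]
  After 'push 10': [-32, 10]
  After 'over': [-32, 10, -32]
Program A final stack: [-32, 10, -32]

Program B trace:
  After 'push 18': [18]
  After 'neg': [-18]
  After 'dup': [-18, -18]
  After 'add': [-36]
  After 'push 9': [-36, 9]
  After 'dup': [-36, 9, 9]
  After 'drop': [-36, 9]
  After 'push 5': [-36, 9, 5]
  After 'mod': [-36, 4]
  After 'add': [-32]
  After 'push 10': [-32, 10]
  After 'over': [-32, 10, -32]
Program B final stack: [-32, 10, -32]
Same: yes

Answer: yes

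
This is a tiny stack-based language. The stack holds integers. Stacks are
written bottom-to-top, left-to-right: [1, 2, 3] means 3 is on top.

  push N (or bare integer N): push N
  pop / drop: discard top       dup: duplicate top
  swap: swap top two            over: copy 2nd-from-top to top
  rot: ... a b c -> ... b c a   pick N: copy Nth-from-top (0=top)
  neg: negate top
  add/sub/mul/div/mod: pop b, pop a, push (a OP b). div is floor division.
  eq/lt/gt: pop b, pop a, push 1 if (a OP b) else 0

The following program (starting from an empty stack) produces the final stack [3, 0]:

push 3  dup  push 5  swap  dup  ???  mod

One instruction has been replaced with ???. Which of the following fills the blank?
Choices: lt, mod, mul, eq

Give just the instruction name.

Stack before ???: [3, 5, 3, 3]
Stack after ???:  [3, 5, 1]
Checking each choice:
  lt: modulo by zero
  mod: modulo by zero
  mul: produces [3, 5]
  eq: MATCH


Answer: eq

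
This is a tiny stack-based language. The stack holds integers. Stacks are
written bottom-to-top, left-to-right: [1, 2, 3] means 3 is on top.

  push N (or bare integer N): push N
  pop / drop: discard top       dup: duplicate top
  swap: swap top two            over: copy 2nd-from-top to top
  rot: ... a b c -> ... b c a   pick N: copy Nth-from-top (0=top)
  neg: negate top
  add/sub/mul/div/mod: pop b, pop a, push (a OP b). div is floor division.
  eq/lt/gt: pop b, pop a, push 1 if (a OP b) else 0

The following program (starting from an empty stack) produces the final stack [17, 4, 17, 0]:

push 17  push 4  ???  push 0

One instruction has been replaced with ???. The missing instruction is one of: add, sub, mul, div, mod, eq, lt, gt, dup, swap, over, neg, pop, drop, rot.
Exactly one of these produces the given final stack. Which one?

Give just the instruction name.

Answer: over

Derivation:
Stack before ???: [17, 4]
Stack after ???:  [17, 4, 17]
The instruction that transforms [17, 4] -> [17, 4, 17] is: over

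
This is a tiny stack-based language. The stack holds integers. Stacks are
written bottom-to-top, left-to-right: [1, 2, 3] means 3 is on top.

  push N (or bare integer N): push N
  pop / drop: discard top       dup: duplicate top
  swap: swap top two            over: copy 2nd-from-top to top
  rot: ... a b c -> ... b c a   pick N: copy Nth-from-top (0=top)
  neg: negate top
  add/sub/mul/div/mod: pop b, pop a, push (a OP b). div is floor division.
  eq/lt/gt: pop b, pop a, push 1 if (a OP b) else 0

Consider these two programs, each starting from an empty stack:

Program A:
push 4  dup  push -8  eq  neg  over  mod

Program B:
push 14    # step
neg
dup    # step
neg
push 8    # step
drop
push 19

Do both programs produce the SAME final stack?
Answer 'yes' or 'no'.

Answer: no

Derivation:
Program A trace:
  After 'push 4': [4]
  After 'dup': [4, 4]
  After 'push -8': [4, 4, -8]
  After 'eq': [4, 0]
  After 'neg': [4, 0]
  After 'over': [4, 0, 4]
  After 'mod': [4, 0]
Program A final stack: [4, 0]

Program B trace:
  After 'push 14': [14]
  After 'neg': [-14]
  After 'dup': [-14, -14]
  After 'neg': [-14, 14]
  After 'push 8': [-14, 14, 8]
  After 'drop': [-14, 14]
  After 'push 19': [-14, 14, 19]
Program B final stack: [-14, 14, 19]
Same: no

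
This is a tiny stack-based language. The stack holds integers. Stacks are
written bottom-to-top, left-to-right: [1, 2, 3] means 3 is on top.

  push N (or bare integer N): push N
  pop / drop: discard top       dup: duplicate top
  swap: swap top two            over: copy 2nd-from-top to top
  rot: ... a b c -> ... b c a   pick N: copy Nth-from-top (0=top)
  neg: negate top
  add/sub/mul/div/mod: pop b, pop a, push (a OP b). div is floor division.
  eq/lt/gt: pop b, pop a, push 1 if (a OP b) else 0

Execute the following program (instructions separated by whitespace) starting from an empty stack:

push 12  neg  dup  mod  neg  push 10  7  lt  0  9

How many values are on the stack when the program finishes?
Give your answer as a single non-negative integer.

Answer: 4

Derivation:
After 'push 12': stack = [12] (depth 1)
After 'neg': stack = [-12] (depth 1)
After 'dup': stack = [-12, -12] (depth 2)
After 'mod': stack = [0] (depth 1)
After 'neg': stack = [0] (depth 1)
After 'push 10': stack = [0, 10] (depth 2)
After 'push 7': stack = [0, 10, 7] (depth 3)
After 'lt': stack = [0, 0] (depth 2)
After 'push 0': stack = [0, 0, 0] (depth 3)
After 'push 9': stack = [0, 0, 0, 9] (depth 4)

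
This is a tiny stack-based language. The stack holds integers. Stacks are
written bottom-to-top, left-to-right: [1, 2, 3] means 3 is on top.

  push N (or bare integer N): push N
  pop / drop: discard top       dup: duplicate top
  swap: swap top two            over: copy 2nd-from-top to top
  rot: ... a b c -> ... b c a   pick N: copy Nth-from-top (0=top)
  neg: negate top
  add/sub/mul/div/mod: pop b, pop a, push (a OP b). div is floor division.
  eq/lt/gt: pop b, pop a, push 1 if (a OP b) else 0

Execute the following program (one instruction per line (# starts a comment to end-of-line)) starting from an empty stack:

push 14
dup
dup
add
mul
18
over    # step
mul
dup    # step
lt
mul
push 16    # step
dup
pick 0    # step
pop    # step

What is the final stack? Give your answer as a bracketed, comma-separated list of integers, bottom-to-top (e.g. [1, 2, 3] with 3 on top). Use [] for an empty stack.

After 'push 14': [14]
After 'dup': [14, 14]
After 'dup': [14, 14, 14]
After 'add': [14, 28]
After 'mul': [392]
After 'push 18': [392, 18]
After 'over': [392, 18, 392]
After 'mul': [392, 7056]
After 'dup': [392, 7056, 7056]
After 'lt': [392, 0]
After 'mul': [0]
After 'push 16': [0, 16]
After 'dup': [0, 16, 16]
After 'pick 0': [0, 16, 16, 16]
After 'pop': [0, 16, 16]

Answer: [0, 16, 16]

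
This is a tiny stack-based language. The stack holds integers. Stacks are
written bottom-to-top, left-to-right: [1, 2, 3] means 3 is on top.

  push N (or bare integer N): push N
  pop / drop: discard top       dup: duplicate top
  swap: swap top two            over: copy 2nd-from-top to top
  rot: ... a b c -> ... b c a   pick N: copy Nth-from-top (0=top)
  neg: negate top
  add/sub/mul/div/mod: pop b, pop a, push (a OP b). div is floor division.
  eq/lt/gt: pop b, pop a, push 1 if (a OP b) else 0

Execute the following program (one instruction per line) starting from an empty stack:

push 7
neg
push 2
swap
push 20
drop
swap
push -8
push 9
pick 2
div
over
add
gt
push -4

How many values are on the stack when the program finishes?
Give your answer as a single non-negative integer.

Answer: 4

Derivation:
After 'push 7': stack = [7] (depth 1)
After 'neg': stack = [-7] (depth 1)
After 'push 2': stack = [-7, 2] (depth 2)
After 'swap': stack = [2, -7] (depth 2)
After 'push 20': stack = [2, -7, 20] (depth 3)
After 'drop': stack = [2, -7] (depth 2)
After 'swap': stack = [-7, 2] (depth 2)
After 'push -8': stack = [-7, 2, -8] (depth 3)
After 'push 9': stack = [-7, 2, -8, 9] (depth 4)
After 'pick 2': stack = [-7, 2, -8, 9, 2] (depth 5)
After 'div': stack = [-7, 2, -8, 4] (depth 4)
After 'over': stack = [-7, 2, -8, 4, -8] (depth 5)
After 'add': stack = [-7, 2, -8, -4] (depth 4)
After 'gt': stack = [-7, 2, 0] (depth 3)
After 'push -4': stack = [-7, 2, 0, -4] (depth 4)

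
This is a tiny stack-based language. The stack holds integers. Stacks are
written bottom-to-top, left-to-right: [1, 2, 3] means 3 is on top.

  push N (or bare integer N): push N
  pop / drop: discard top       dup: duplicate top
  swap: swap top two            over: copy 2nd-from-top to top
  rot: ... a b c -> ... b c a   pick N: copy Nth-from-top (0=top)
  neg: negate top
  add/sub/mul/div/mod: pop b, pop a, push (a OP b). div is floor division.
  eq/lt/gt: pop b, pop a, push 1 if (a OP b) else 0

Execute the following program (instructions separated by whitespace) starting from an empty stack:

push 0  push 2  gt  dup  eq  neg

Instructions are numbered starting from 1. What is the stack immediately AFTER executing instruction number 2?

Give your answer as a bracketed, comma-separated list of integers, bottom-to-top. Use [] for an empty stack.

Step 1 ('push 0'): [0]
Step 2 ('push 2'): [0, 2]

Answer: [0, 2]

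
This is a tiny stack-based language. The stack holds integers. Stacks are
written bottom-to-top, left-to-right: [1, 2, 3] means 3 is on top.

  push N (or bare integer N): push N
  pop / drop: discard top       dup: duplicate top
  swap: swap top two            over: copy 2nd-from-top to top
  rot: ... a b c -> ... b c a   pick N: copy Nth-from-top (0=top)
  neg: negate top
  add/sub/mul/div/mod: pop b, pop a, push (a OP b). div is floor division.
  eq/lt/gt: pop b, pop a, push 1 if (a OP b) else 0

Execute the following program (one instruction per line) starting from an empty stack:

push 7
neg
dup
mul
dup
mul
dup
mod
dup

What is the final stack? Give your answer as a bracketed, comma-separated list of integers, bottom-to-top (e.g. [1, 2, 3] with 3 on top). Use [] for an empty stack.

Answer: [0, 0]

Derivation:
After 'push 7': [7]
After 'neg': [-7]
After 'dup': [-7, -7]
After 'mul': [49]
After 'dup': [49, 49]
After 'mul': [2401]
After 'dup': [2401, 2401]
After 'mod': [0]
After 'dup': [0, 0]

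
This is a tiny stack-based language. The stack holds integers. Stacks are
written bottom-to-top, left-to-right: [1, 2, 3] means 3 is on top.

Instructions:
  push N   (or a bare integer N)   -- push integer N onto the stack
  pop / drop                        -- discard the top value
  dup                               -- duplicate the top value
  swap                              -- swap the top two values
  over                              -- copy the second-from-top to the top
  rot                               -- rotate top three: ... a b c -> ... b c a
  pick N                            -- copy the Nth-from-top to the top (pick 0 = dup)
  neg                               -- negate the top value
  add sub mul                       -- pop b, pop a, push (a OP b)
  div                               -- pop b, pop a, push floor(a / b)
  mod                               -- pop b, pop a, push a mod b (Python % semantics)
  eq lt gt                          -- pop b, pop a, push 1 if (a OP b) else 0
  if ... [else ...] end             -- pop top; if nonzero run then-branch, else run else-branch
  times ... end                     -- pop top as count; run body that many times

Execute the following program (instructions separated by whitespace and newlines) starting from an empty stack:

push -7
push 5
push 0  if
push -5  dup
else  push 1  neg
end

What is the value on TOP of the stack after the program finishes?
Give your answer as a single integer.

Answer: -1

Derivation:
After 'push -7': [-7]
After 'push 5': [-7, 5]
After 'push 0': [-7, 5, 0]
After 'if': [-7, 5]
After 'push 1': [-7, 5, 1]
After 'neg': [-7, 5, -1]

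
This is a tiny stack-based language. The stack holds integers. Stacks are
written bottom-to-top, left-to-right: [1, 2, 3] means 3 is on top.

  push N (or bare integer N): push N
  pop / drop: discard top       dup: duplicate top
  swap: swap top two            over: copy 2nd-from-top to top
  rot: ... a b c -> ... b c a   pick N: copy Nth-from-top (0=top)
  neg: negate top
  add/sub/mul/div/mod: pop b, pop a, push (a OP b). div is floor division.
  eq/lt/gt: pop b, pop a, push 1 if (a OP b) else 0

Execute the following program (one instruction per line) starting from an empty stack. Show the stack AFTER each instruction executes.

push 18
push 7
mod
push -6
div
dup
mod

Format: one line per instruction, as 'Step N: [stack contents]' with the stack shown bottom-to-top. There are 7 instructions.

Step 1: [18]
Step 2: [18, 7]
Step 3: [4]
Step 4: [4, -6]
Step 5: [-1]
Step 6: [-1, -1]
Step 7: [0]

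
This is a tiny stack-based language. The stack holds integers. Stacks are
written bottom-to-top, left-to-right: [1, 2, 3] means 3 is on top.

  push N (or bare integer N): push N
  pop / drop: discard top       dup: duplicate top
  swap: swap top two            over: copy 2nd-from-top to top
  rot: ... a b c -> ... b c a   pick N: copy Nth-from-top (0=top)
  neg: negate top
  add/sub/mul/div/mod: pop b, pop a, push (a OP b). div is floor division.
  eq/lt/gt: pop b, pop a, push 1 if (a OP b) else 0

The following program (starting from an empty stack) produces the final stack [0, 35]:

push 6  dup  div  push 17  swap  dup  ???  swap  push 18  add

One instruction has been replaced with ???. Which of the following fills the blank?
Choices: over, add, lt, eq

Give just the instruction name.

Answer: lt

Derivation:
Stack before ???: [17, 1, 1]
Stack after ???:  [17, 0]
Checking each choice:
  over: produces [17, 1, 1, 19]
  add: produces [2, 35]
  lt: MATCH
  eq: produces [1, 35]


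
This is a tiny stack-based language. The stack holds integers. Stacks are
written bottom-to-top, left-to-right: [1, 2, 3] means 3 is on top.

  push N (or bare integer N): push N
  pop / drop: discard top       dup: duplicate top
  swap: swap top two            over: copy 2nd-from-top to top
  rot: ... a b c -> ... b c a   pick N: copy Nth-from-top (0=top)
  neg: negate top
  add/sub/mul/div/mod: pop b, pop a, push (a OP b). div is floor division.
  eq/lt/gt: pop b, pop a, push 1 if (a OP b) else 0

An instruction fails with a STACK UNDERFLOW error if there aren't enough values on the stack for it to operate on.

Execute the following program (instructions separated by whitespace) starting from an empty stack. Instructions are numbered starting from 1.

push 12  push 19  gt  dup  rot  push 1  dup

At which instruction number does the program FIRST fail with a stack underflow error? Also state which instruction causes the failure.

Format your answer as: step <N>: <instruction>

Answer: step 5: rot

Derivation:
Step 1 ('push 12'): stack = [12], depth = 1
Step 2 ('push 19'): stack = [12, 19], depth = 2
Step 3 ('gt'): stack = [0], depth = 1
Step 4 ('dup'): stack = [0, 0], depth = 2
Step 5 ('rot'): needs 3 value(s) but depth is 2 — STACK UNDERFLOW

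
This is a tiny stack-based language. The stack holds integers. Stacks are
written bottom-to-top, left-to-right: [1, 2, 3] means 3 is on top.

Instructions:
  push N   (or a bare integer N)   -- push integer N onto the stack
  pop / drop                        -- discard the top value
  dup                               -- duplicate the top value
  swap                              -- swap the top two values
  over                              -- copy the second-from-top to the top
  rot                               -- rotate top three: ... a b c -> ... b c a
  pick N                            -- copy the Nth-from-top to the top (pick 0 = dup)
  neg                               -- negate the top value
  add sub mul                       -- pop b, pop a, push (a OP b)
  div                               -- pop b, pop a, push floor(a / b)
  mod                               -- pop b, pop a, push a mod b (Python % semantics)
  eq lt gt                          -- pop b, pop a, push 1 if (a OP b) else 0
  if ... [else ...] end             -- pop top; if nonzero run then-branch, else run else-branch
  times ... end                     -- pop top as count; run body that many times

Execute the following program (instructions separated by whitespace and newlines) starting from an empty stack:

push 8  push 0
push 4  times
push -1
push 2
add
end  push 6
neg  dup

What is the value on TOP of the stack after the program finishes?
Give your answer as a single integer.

After 'push 8': [8]
After 'push 0': [8, 0]
After 'push 4': [8, 0, 4]
After 'times': [8, 0]
After 'push -1': [8, 0, -1]
After 'push 2': [8, 0, -1, 2]
After 'add': [8, 0, 1]
After 'push -1': [8, 0, 1, -1]
After 'push 2': [8, 0, 1, -1, 2]
After 'add': [8, 0, 1, 1]
After 'push -1': [8, 0, 1, 1, -1]
After 'push 2': [8, 0, 1, 1, -1, 2]
After 'add': [8, 0, 1, 1, 1]
After 'push -1': [8, 0, 1, 1, 1, -1]
After 'push 2': [8, 0, 1, 1, 1, -1, 2]
After 'add': [8, 0, 1, 1, 1, 1]
After 'push 6': [8, 0, 1, 1, 1, 1, 6]
After 'neg': [8, 0, 1, 1, 1, 1, -6]
After 'dup': [8, 0, 1, 1, 1, 1, -6, -6]

Answer: -6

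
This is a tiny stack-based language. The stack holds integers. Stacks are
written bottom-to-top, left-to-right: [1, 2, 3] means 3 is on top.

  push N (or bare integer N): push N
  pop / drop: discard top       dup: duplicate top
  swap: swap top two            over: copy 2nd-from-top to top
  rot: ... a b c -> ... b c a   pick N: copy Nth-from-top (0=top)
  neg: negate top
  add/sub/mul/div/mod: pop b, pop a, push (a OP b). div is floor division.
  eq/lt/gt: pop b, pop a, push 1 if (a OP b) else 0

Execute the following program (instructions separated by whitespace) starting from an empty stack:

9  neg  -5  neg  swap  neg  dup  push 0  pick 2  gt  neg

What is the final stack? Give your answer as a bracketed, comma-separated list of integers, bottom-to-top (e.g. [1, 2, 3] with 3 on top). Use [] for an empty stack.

Answer: [5, 9, 9, 0]

Derivation:
After 'push 9': [9]
After 'neg': [-9]
After 'push -5': [-9, -5]
After 'neg': [-9, 5]
After 'swap': [5, -9]
After 'neg': [5, 9]
After 'dup': [5, 9, 9]
After 'push 0': [5, 9, 9, 0]
After 'pick 2': [5, 9, 9, 0, 9]
After 'gt': [5, 9, 9, 0]
After 'neg': [5, 9, 9, 0]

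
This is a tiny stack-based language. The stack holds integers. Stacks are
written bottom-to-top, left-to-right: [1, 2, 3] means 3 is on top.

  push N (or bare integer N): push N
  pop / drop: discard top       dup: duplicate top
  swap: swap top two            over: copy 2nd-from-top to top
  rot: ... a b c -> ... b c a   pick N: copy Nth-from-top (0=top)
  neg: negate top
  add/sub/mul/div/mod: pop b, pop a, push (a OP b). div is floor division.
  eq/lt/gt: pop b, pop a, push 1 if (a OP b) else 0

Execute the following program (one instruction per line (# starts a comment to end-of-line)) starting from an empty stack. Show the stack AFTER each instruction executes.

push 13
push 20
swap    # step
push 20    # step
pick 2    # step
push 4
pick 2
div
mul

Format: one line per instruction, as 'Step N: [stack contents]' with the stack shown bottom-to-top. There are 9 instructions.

Step 1: [13]
Step 2: [13, 20]
Step 3: [20, 13]
Step 4: [20, 13, 20]
Step 5: [20, 13, 20, 20]
Step 6: [20, 13, 20, 20, 4]
Step 7: [20, 13, 20, 20, 4, 20]
Step 8: [20, 13, 20, 20, 0]
Step 9: [20, 13, 20, 0]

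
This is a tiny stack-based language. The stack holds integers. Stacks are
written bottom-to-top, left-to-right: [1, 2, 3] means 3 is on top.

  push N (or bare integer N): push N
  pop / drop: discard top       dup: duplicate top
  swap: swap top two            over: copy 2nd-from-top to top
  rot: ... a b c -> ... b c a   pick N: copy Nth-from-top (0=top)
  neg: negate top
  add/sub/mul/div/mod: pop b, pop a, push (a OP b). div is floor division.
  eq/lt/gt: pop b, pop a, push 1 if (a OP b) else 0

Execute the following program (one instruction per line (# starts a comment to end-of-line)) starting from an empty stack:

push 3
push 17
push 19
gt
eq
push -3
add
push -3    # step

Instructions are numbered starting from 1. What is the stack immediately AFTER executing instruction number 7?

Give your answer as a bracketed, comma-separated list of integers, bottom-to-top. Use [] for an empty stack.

Answer: [-3]

Derivation:
Step 1 ('push 3'): [3]
Step 2 ('push 17'): [3, 17]
Step 3 ('push 19'): [3, 17, 19]
Step 4 ('gt'): [3, 0]
Step 5 ('eq'): [0]
Step 6 ('push -3'): [0, -3]
Step 7 ('add'): [-3]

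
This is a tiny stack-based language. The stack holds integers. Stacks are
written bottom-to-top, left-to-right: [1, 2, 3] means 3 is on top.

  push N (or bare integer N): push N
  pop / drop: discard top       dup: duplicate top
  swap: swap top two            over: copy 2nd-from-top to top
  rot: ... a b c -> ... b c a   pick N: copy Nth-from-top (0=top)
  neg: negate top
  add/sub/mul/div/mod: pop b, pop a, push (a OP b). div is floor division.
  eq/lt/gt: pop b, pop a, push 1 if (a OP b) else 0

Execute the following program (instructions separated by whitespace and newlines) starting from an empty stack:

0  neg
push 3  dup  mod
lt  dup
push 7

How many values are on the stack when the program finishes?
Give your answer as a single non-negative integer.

Answer: 3

Derivation:
After 'push 0': stack = [0] (depth 1)
After 'neg': stack = [0] (depth 1)
After 'push 3': stack = [0, 3] (depth 2)
After 'dup': stack = [0, 3, 3] (depth 3)
After 'mod': stack = [0, 0] (depth 2)
After 'lt': stack = [0] (depth 1)
After 'dup': stack = [0, 0] (depth 2)
After 'push 7': stack = [0, 0, 7] (depth 3)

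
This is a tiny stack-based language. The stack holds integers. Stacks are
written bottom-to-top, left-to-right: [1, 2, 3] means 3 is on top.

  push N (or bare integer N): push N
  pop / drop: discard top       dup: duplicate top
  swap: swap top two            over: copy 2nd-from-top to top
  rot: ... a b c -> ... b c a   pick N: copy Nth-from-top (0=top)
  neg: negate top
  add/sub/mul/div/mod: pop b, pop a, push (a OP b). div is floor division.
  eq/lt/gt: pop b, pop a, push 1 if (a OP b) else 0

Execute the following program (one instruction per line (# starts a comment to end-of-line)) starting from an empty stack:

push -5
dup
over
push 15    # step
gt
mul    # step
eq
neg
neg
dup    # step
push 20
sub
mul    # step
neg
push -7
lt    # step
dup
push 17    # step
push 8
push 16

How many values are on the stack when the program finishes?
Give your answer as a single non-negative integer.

After 'push -5': stack = [-5] (depth 1)
After 'dup': stack = [-5, -5] (depth 2)
After 'over': stack = [-5, -5, -5] (depth 3)
After 'push 15': stack = [-5, -5, -5, 15] (depth 4)
After 'gt': stack = [-5, -5, 0] (depth 3)
After 'mul': stack = [-5, 0] (depth 2)
After 'eq': stack = [0] (depth 1)
After 'neg': stack = [0] (depth 1)
After 'neg': stack = [0] (depth 1)
After 'dup': stack = [0, 0] (depth 2)
After 'push 20': stack = [0, 0, 20] (depth 3)
After 'sub': stack = [0, -20] (depth 2)
After 'mul': stack = [0] (depth 1)
After 'neg': stack = [0] (depth 1)
After 'push -7': stack = [0, -7] (depth 2)
After 'lt': stack = [0] (depth 1)
After 'dup': stack = [0, 0] (depth 2)
After 'push 17': stack = [0, 0, 17] (depth 3)
After 'push 8': stack = [0, 0, 17, 8] (depth 4)
After 'push 16': stack = [0, 0, 17, 8, 16] (depth 5)

Answer: 5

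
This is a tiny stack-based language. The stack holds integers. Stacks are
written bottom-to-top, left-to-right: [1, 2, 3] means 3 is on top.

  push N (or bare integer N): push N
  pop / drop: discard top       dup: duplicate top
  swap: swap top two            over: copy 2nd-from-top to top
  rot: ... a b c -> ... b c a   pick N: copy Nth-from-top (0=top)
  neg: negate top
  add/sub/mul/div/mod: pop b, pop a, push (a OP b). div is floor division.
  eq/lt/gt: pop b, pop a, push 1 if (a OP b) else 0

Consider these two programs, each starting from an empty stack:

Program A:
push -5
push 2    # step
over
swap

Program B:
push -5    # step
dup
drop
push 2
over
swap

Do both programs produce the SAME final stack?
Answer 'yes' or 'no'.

Answer: yes

Derivation:
Program A trace:
  After 'push -5': [-5]
  After 'push 2': [-5, 2]
  After 'over': [-5, 2, -5]
  After 'swap': [-5, -5, 2]
Program A final stack: [-5, -5, 2]

Program B trace:
  After 'push -5': [-5]
  After 'dup': [-5, -5]
  After 'drop': [-5]
  After 'push 2': [-5, 2]
  After 'over': [-5, 2, -5]
  After 'swap': [-5, -5, 2]
Program B final stack: [-5, -5, 2]
Same: yes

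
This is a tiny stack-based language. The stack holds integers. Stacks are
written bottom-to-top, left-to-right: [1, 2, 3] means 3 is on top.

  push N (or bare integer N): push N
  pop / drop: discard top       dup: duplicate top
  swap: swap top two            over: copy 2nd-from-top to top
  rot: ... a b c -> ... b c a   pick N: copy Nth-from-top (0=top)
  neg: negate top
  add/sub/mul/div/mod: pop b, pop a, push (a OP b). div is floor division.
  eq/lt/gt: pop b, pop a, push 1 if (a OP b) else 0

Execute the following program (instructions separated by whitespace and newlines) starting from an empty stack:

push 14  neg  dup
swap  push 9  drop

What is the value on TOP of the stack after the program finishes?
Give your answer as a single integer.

After 'push 14': [14]
After 'neg': [-14]
After 'dup': [-14, -14]
After 'swap': [-14, -14]
After 'push 9': [-14, -14, 9]
After 'drop': [-14, -14]

Answer: -14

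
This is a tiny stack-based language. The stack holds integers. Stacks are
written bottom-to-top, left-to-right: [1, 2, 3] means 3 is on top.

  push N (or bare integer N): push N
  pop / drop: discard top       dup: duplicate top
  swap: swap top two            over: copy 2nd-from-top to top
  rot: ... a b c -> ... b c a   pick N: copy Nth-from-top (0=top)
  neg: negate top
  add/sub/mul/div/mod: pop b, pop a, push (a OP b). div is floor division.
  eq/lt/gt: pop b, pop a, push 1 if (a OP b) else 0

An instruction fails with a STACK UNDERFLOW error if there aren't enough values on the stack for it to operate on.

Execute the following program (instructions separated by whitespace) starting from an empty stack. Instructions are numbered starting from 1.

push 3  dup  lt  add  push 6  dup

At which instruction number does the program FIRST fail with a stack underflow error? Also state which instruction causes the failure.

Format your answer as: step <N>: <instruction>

Step 1 ('push 3'): stack = [3], depth = 1
Step 2 ('dup'): stack = [3, 3], depth = 2
Step 3 ('lt'): stack = [0], depth = 1
Step 4 ('add'): needs 2 value(s) but depth is 1 — STACK UNDERFLOW

Answer: step 4: add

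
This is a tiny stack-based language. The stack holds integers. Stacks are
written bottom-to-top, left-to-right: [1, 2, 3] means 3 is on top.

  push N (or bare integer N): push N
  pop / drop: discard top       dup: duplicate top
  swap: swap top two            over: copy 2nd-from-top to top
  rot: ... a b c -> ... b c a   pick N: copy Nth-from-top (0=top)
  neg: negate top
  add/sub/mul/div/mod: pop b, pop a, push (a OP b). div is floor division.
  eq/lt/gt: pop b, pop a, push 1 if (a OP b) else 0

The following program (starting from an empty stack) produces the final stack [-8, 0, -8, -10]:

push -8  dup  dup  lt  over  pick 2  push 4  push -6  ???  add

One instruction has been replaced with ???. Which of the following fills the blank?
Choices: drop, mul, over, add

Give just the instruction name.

Stack before ???: [-8, 0, -8, -8, 4, -6]
Stack after ???:  [-8, 0, -8, -8, -2]
Checking each choice:
  drop: produces [-8, 0, -8, -4]
  mul: produces [-8, 0, -8, -32]
  over: produces [-8, 0, -8, -8, 4, -2]
  add: MATCH


Answer: add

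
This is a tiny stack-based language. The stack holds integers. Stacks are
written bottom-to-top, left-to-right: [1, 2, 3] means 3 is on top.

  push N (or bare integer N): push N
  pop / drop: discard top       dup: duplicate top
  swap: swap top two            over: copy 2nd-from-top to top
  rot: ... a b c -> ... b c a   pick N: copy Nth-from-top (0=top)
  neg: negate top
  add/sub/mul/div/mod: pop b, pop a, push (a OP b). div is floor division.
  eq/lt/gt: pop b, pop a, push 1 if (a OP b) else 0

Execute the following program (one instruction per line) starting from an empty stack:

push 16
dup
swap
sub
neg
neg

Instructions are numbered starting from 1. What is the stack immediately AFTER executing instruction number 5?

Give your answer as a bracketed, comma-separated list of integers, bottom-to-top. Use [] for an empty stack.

Step 1 ('push 16'): [16]
Step 2 ('dup'): [16, 16]
Step 3 ('swap'): [16, 16]
Step 4 ('sub'): [0]
Step 5 ('neg'): [0]

Answer: [0]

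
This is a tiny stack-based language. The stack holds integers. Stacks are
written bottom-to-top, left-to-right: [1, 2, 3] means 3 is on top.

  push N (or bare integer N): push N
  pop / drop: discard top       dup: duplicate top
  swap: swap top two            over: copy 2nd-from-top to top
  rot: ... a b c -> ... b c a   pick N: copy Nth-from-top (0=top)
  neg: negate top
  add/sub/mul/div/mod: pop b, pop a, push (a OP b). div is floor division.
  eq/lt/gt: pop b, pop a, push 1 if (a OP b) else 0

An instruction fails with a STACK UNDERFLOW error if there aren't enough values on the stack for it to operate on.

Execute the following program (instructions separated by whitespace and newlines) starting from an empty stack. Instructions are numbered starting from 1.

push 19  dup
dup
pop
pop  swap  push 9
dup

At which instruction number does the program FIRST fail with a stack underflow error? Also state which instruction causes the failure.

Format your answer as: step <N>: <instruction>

Step 1 ('push 19'): stack = [19], depth = 1
Step 2 ('dup'): stack = [19, 19], depth = 2
Step 3 ('dup'): stack = [19, 19, 19], depth = 3
Step 4 ('pop'): stack = [19, 19], depth = 2
Step 5 ('pop'): stack = [19], depth = 1
Step 6 ('swap'): needs 2 value(s) but depth is 1 — STACK UNDERFLOW

Answer: step 6: swap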